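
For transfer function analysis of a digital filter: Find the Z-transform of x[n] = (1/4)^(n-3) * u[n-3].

Time-shifting property: if X(z) = Z{x[n]}, then Z{x[n-d]} = z^(-d) * X(z)
X(z) = z/(z - 1/4) for x[n] = (1/4)^n * u[n]
Z{x[n-3]} = z^(-3) * z/(z - 1/4) = z^(-2)/(z - 1/4)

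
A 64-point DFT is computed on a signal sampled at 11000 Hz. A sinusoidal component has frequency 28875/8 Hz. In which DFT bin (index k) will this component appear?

DFT frequency resolution = f_s/N = 11000/64 = 1375/8 Hz
Bin index k = f_signal / resolution = 28875/8 / 1375/8 = 21
The signal frequency 28875/8 Hz falls in DFT bin k = 21.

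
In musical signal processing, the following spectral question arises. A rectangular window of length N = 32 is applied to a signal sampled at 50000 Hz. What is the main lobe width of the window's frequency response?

For a rectangular window of length N,
the main lobe width in frequency is 2*f_s/N.
= 2*50000/32 = 3125 Hz
This determines the minimum frequency separation for resolving two sinusoids.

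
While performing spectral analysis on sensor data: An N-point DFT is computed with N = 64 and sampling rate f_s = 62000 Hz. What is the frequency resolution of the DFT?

DFT frequency resolution = f_s / N
= 62000 / 64 = 3875/4 Hz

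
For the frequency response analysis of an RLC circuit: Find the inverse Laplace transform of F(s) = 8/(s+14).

Standard pair: k/(s+a) <-> k*e^(-at)*u(t)
With k=8, a=14: f(t) = 8*e^(-14t)*u(t)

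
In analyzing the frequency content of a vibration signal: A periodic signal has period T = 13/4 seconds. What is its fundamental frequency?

The fundamental frequency is the reciprocal of the period.
f = 1/T = 1/(13/4) = 4/13 Hz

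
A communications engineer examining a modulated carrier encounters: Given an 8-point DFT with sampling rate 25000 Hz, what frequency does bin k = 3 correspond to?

The frequency of DFT bin k is: f_k = k * f_s / N
f_3 = 3 * 25000 / 8 = 9375 Hz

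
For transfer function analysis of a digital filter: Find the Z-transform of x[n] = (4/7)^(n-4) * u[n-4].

Time-shifting property: if X(z) = Z{x[n]}, then Z{x[n-d]} = z^(-d) * X(z)
X(z) = z/(z - 4/7) for x[n] = (4/7)^n * u[n]
Z{x[n-4]} = z^(-4) * z/(z - 4/7) = z^(-3)/(z - 4/7)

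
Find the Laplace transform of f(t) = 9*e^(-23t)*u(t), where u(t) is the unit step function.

Standard Laplace transform pair:
e^(-at)*u(t) <-> 1/(s+a)
With a = 23: L{9*e^(-23t)*u(t)} = 9/(s+23), ROC: Re(s) > -23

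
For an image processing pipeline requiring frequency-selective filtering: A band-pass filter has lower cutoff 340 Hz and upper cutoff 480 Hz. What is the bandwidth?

Bandwidth = f_high - f_low
= 480 Hz - 340 Hz = 140 Hz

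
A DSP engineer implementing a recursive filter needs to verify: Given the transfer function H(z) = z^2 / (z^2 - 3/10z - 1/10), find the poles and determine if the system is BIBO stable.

Poles are roots of the denominator: z^2 - 3/10z - 1/10 = 0.
Quadratic formula: z = [-(-3/10) +/- sqrt((-3/10)^2 - 4*(-1/10))] / 2
Discriminant = 9/100 + 2/5 = 49/100; sqrt = 7/10.
z = (3/10 +/- 7/10) / 2 => z = 1/2 or z = -1/5.
|p1| = 1/2, |p2| = 1/5.
For BIBO stability, all poles must lie inside the unit circle (|p| < 1).
System is STABLE since both |p| < 1.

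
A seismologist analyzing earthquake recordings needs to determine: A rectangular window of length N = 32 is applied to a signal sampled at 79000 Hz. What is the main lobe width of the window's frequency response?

For a rectangular window of length N,
the main lobe width in frequency is 2*f_s/N.
= 2*79000/32 = 9875/2 Hz
This determines the minimum frequency separation for resolving two sinusoids.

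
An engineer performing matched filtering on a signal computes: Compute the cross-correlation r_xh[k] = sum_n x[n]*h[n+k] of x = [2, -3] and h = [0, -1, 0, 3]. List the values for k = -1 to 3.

Both sequences indexed from 0 and zero outside their support.
Lags with overlap: k = -1 to 3.
  r_xh[-1] = x[1]*h[0] = 0
  r_xh[0] = x[0]*h[0] + x[1]*h[1] = 3
  r_xh[1] = x[0]*h[1] + x[1]*h[2] = -2
  r_xh[2] = x[0]*h[2] + x[1]*h[3] = -9
  r_xh[3] = x[0]*h[3] = 6
r_xh = [0, 3, -2, -9, 6] (for k = -1, ..., 3)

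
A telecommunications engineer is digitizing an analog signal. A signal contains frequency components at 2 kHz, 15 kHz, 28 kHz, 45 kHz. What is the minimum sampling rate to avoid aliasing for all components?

The highest frequency component is f_max = 45 kHz.
Nyquist rate = 2 * f_max = 2 * 45 kHz = 90 kHz.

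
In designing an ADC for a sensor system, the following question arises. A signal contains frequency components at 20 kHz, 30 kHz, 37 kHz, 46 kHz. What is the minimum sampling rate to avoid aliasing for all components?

The highest frequency component is f_max = 46 kHz.
Nyquist rate = 2 * f_max = 2 * 46 kHz = 92 kHz.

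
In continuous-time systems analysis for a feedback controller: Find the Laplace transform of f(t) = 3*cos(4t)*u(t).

Standard pair: cos(wt)*u(t) <-> s/(s^2+w^2)
With w = 4: L{3*cos(4t)*u(t)} = 3s/(s^2+16)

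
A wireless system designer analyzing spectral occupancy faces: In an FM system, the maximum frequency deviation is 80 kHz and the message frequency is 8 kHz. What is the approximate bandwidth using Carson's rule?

Carson's rule: BW = 2*(delta_f + f_m)
= 2*(80 + 8) kHz = 176 kHz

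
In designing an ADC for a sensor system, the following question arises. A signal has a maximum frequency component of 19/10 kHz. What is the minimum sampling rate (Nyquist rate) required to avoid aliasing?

By the Nyquist-Shannon sampling theorem,
the minimum sampling rate (Nyquist rate) must be at least 2 * f_max.
Nyquist rate = 2 * 19/10 kHz = 19/5 kHz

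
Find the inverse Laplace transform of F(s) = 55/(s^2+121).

Standard pair: w/(s^2+w^2) <-> sin(wt)*u(t)
Recognize w^2 = 121, so w = 11; numerator 55 = 5*11.
f(t) = 5*sin(11t)*u(t)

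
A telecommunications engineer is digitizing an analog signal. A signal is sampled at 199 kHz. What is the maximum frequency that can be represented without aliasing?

The maximum frequency that can be represented without aliasing
is the Nyquist frequency: f_max = f_s / 2 = 199 kHz / 2 = 199/2 kHz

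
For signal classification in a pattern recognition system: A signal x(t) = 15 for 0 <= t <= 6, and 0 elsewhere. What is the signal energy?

Energy = integral of |x(t)|^2 dt over the signal duration
= 15^2 * 6 = 225 * 6 = 1350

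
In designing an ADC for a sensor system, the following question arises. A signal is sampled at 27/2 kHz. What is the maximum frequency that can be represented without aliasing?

The maximum frequency that can be represented without aliasing
is the Nyquist frequency: f_max = f_s / 2 = 27/2 kHz / 2 = 27/4 kHz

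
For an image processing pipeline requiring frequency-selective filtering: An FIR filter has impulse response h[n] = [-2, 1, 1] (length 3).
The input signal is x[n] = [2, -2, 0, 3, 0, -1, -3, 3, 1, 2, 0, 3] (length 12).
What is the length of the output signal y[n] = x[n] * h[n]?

For linear convolution, the output length is:
len(y) = len(x) + len(h) - 1 = 12 + 3 - 1 = 14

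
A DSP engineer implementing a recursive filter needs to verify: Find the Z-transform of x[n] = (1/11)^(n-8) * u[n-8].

Time-shifting property: if X(z) = Z{x[n]}, then Z{x[n-d]} = z^(-d) * X(z)
X(z) = z/(z - 1/11) for x[n] = (1/11)^n * u[n]
Z{x[n-8]} = z^(-8) * z/(z - 1/11) = z^(-7)/(z - 1/11)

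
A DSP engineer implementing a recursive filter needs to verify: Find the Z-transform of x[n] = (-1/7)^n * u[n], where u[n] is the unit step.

The Z-transform of a^n * u[n] is z/(z-a) for |z| > |a|.
Here a = -1/7, so X(z) = z/(z - (-1/7)) = 7z/(7z + 1)
ROC: |z| > 1/7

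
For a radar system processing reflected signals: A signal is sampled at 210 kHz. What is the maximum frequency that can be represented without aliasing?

The maximum frequency that can be represented without aliasing
is the Nyquist frequency: f_max = f_s / 2 = 210 kHz / 2 = 105 kHz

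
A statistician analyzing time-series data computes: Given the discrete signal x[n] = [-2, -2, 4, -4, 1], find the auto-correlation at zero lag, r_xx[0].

The auto-correlation at zero lag r_xx[0] equals the signal energy.
r_xx[0] = sum of x[n]^2 = (-2)^2 + (-2)^2 + 4^2 + (-4)^2 + 1^2
= 4 + 4 + 16 + 16 + 1 = 41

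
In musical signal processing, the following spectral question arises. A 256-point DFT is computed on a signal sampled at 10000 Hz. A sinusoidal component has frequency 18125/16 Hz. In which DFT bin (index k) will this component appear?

DFT frequency resolution = f_s/N = 10000/256 = 625/16 Hz
Bin index k = f_signal / resolution = 18125/16 / 625/16 = 29
The signal frequency 18125/16 Hz falls in DFT bin k = 29.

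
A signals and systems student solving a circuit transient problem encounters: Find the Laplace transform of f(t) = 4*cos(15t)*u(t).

Standard pair: cos(wt)*u(t) <-> s/(s^2+w^2)
With w = 15: L{4*cos(15t)*u(t)} = 4s/(s^2+225)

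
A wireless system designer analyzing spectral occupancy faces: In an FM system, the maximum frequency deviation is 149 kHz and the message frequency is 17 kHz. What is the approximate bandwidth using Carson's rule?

Carson's rule: BW = 2*(delta_f + f_m)
= 2*(149 + 17) kHz = 332 kHz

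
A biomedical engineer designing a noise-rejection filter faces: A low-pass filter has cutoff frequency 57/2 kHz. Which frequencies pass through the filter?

A low-pass filter passes all frequencies below the cutoff frequency 57/2 kHz and attenuates higher frequencies.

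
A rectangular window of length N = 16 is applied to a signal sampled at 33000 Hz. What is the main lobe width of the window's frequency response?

For a rectangular window of length N,
the main lobe width in frequency is 2*f_s/N.
= 2*33000/16 = 4125 Hz
This determines the minimum frequency separation for resolving two sinusoids.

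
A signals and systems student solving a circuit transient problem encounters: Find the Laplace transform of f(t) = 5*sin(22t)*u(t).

Standard pair: sin(wt)*u(t) <-> w/(s^2+w^2)
With w = 22: L{5*sin(22t)*u(t)} = 110/(s^2+484)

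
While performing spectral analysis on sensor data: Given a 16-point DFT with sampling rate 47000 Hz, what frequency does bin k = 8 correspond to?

The frequency of DFT bin k is: f_k = k * f_s / N
f_8 = 8 * 47000 / 16 = 23500 Hz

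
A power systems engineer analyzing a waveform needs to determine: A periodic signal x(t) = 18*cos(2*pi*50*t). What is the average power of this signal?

Average power of A*cos(wt) is A^2/2.
P = 18^2 / 2 = 324/2 = 162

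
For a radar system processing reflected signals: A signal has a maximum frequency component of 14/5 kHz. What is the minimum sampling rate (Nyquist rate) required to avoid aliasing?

By the Nyquist-Shannon sampling theorem,
the minimum sampling rate (Nyquist rate) must be at least 2 * f_max.
Nyquist rate = 2 * 14/5 kHz = 28/5 kHz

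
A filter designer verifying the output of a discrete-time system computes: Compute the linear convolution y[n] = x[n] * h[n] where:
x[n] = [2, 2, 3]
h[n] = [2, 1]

y[n] = sum_k x[k]*h[n-k]. Output length = len(x) + len(h) - 1 = 3 + 2 - 1 = 4.
y[0] = 2*2 = 4
y[1] = 2*2 + 2*1 = 6
y[2] = 3*2 + 2*1 = 8
y[3] = 3*1 = 3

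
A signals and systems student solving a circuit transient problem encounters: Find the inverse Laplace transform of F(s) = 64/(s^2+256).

Standard pair: w/(s^2+w^2) <-> sin(wt)*u(t)
Recognize w^2 = 256, so w = 16; numerator 64 = 4*16.
f(t) = 4*sin(16t)*u(t)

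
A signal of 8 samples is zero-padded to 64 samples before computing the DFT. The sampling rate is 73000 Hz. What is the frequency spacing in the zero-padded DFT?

Original DFT: N = 8, resolution = f_s/N = 73000/8 = 9125 Hz
Zero-padded DFT: N = 64, resolution = f_s/N = 73000/64 = 9125/8 Hz
Zero-padding interpolates the spectrum (finer frequency grid)
but does NOT improve the true spectral resolution (ability to resolve close frequencies).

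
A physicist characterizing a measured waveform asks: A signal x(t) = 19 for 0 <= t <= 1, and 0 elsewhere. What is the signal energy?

Energy = integral of |x(t)|^2 dt over the signal duration
= 19^2 * 1 = 361 * 1 = 361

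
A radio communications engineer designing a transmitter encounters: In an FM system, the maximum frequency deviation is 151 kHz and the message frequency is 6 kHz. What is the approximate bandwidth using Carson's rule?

Carson's rule: BW = 2*(delta_f + f_m)
= 2*(151 + 6) kHz = 314 kHz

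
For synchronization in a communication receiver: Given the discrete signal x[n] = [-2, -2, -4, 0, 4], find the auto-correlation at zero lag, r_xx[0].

The auto-correlation at zero lag r_xx[0] equals the signal energy.
r_xx[0] = sum of x[n]^2 = (-2)^2 + (-2)^2 + (-4)^2 + 0^2 + 4^2
= 4 + 4 + 16 + 0 + 16 = 40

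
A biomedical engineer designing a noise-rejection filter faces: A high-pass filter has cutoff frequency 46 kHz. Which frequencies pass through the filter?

A high-pass filter passes all frequencies above the cutoff frequency 46 kHz and attenuates lower frequencies.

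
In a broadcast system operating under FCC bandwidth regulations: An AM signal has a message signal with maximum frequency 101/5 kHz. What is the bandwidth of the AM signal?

In AM (double-sideband), the bandwidth is twice the message frequency.
BW = 2 * f_m = 2 * 101/5 kHz = 202/5 kHz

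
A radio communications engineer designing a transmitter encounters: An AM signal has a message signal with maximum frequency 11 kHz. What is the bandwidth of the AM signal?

In AM (double-sideband), the bandwidth is twice the message frequency.
BW = 2 * f_m = 2 * 11 kHz = 22 kHz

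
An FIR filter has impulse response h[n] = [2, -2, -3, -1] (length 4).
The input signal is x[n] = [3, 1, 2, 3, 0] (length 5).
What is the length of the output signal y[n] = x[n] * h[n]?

For linear convolution, the output length is:
len(y) = len(x) + len(h) - 1 = 5 + 4 - 1 = 8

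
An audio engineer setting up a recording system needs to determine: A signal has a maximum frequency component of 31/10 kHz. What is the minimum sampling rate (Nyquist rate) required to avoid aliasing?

By the Nyquist-Shannon sampling theorem,
the minimum sampling rate (Nyquist rate) must be at least 2 * f_max.
Nyquist rate = 2 * 31/10 kHz = 31/5 kHz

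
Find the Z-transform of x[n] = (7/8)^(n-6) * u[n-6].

Time-shifting property: if X(z) = Z{x[n]}, then Z{x[n-d]} = z^(-d) * X(z)
X(z) = z/(z - 7/8) for x[n] = (7/8)^n * u[n]
Z{x[n-6]} = z^(-6) * z/(z - 7/8) = z^(-5)/(z - 7/8)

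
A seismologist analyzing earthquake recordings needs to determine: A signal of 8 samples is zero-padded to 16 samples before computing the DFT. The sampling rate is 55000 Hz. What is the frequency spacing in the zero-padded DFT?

Original DFT: N = 8, resolution = f_s/N = 55000/8 = 6875 Hz
Zero-padded DFT: N = 16, resolution = f_s/N = 55000/16 = 6875/2 Hz
Zero-padding interpolates the spectrum (finer frequency grid)
but does NOT improve the true spectral resolution (ability to resolve close frequencies).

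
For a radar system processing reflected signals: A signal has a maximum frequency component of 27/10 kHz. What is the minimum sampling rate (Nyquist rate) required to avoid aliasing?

By the Nyquist-Shannon sampling theorem,
the minimum sampling rate (Nyquist rate) must be at least 2 * f_max.
Nyquist rate = 2 * 27/10 kHz = 27/5 kHz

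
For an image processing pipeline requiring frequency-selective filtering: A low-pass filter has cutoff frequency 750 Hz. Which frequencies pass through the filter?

A low-pass filter passes all frequencies below the cutoff frequency 750 Hz and attenuates higher frequencies.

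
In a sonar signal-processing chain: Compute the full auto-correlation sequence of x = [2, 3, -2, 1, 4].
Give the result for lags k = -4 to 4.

r_xx[k] = sum_m x[m]*x[m+k], indexed from 0, for k = -4 to 4:
  r_xx[-4] = x[4]*x[0] = 8
  r_xx[-3] = x[3]*x[0] + x[4]*x[1] = 14
  r_xx[-2] = x[2]*x[0] + x[3]*x[1] + x[4]*x[2] = -9
  r_xx[-1] = x[1]*x[0] + x[2]*x[1] + x[3]*x[2] + x[4]*x[3] = 2
  r_xx[0] = x[0]*x[0] + x[1]*x[1] + x[2]*x[2] + x[3]*x[3] + x[4]*x[4] = 34
  r_xx[1] = x[0]*x[1] + x[1]*x[2] + x[2]*x[3] + x[3]*x[4] = 2
  r_xx[2] = x[0]*x[2] + x[1]*x[3] + x[2]*x[4] = -9
  r_xx[3] = x[0]*x[3] + x[1]*x[4] = 14
  r_xx[4] = x[0]*x[4] = 8
r_xx = [8, 14, -9, 2, 34, 2, -9, 14, 8]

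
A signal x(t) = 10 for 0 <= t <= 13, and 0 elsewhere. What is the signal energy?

Energy = integral of |x(t)|^2 dt over the signal duration
= 10^2 * 13 = 100 * 13 = 1300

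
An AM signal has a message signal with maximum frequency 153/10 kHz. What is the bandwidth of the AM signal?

In AM (double-sideband), the bandwidth is twice the message frequency.
BW = 2 * f_m = 2 * 153/10 kHz = 153/5 kHz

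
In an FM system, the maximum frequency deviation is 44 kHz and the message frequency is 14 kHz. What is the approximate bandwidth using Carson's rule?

Carson's rule: BW = 2*(delta_f + f_m)
= 2*(44 + 14) kHz = 116 kHz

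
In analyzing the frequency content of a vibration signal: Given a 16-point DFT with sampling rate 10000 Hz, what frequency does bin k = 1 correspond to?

The frequency of DFT bin k is: f_k = k * f_s / N
f_1 = 1 * 10000 / 16 = 625 Hz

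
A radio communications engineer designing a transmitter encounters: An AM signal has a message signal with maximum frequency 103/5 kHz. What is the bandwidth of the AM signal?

In AM (double-sideband), the bandwidth is twice the message frequency.
BW = 2 * f_m = 2 * 103/5 kHz = 206/5 kHz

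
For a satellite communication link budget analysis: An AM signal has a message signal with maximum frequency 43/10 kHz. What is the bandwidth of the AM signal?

In AM (double-sideband), the bandwidth is twice the message frequency.
BW = 2 * f_m = 2 * 43/10 kHz = 43/5 kHz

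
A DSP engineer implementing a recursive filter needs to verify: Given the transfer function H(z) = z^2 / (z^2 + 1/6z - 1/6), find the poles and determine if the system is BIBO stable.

Poles are roots of the denominator: z^2 + 1/6z - 1/6 = 0.
Quadratic formula: z = [-(1/6) +/- sqrt((1/6)^2 - 4*(-1/6))] / 2
Discriminant = 1/36 + 2/3 = 25/36; sqrt = 5/6.
z = (-1/6 +/- 5/6) / 2 => z = 1/3 or z = -1/2.
|p1| = 1/2, |p2| = 1/3.
For BIBO stability, all poles must lie inside the unit circle (|p| < 1).
System is STABLE since both |p| < 1.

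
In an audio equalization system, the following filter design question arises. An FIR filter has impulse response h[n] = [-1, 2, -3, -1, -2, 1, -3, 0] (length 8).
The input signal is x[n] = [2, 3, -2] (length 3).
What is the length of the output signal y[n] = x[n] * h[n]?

For linear convolution, the output length is:
len(y) = len(x) + len(h) - 1 = 3 + 8 - 1 = 10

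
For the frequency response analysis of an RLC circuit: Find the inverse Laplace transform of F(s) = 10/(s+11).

Standard pair: k/(s+a) <-> k*e^(-at)*u(t)
With k=10, a=11: f(t) = 10*e^(-11t)*u(t)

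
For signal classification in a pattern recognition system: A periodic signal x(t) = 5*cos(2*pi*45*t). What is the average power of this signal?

Average power of A*cos(wt) is A^2/2.
P = 5^2 / 2 = 25/2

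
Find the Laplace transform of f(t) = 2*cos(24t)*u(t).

Standard pair: cos(wt)*u(t) <-> s/(s^2+w^2)
With w = 24: L{2*cos(24t)*u(t)} = 2s/(s^2+576)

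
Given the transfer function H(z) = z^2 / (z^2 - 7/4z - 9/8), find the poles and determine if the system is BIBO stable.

Poles are roots of the denominator: z^2 - 7/4z - 9/8 = 0.
Quadratic formula: z = [-(-7/4) +/- sqrt((-7/4)^2 - 4*(-9/8))] / 2
Discriminant = 49/16 + 9/2 = 121/16; sqrt = 11/4.
z = (7/4 +/- 11/4) / 2 => z = 9/4 or z = -1/2.
|p1| = 9/4, |p2| = 1/2.
For BIBO stability, all poles must lie inside the unit circle (|p| < 1).
System is UNSTABLE since at least one |p| >= 1.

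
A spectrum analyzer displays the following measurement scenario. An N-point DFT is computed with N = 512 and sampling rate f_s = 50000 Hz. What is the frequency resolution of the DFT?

DFT frequency resolution = f_s / N
= 50000 / 512 = 3125/32 Hz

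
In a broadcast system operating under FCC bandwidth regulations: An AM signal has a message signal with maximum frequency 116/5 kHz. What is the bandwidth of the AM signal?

In AM (double-sideband), the bandwidth is twice the message frequency.
BW = 2 * f_m = 2 * 116/5 kHz = 232/5 kHz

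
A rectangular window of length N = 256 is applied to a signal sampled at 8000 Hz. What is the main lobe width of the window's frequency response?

For a rectangular window of length N,
the main lobe width in frequency is 2*f_s/N.
= 2*8000/256 = 125/2 Hz
This determines the minimum frequency separation for resolving two sinusoids.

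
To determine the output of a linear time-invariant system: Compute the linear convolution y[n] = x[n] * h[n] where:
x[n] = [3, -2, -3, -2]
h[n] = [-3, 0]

y[n] = sum_k x[k]*h[n-k]. Output length = len(x) + len(h) - 1 = 4 + 2 - 1 = 5.
y[0] = 3*-3 = -9
y[1] = -2*-3 + 3*0 = 6
y[2] = -3*-3 + -2*0 = 9
y[3] = -2*-3 + -3*0 = 6
y[4] = -2*0 = 0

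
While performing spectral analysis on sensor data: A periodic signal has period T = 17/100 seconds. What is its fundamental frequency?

The fundamental frequency is the reciprocal of the period.
f = 1/T = 1/(17/100) = 100/17 Hz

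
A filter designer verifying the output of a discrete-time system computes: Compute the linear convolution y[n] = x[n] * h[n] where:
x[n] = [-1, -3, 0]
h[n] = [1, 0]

y[n] = sum_k x[k]*h[n-k]. Output length = len(x) + len(h) - 1 = 3 + 2 - 1 = 4.
y[0] = -1*1 = -1
y[1] = -3*1 + -1*0 = -3
y[2] = 0*1 + -3*0 = 0
y[3] = 0*0 = 0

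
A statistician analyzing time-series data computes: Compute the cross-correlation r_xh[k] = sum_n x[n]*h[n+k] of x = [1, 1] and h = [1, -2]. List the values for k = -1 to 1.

Both sequences indexed from 0 and zero outside their support.
Lags with overlap: k = -1 to 1.
  r_xh[-1] = x[1]*h[0] = 1
  r_xh[0] = x[0]*h[0] + x[1]*h[1] = -1
  r_xh[1] = x[0]*h[1] = -2
r_xh = [1, -1, -2] (for k = -1, ..., 1)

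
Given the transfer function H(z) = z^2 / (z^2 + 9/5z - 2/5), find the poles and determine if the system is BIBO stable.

Poles are roots of the denominator: z^2 + 9/5z - 2/5 = 0.
Quadratic formula: z = [-(9/5) +/- sqrt((9/5)^2 - 4*(-2/5))] / 2
Discriminant = 81/25 + 8/5 = 121/25; sqrt = 11/5.
z = (-9/5 +/- 11/5) / 2 => z = 1/5 or z = -2.
|p1| = 2, |p2| = 1/5.
For BIBO stability, all poles must lie inside the unit circle (|p| < 1).
System is UNSTABLE since at least one |p| >= 1.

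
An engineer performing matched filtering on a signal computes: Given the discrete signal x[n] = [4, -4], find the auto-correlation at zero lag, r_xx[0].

The auto-correlation at zero lag r_xx[0] equals the signal energy.
r_xx[0] = sum of x[n]^2 = 4^2 + (-4)^2
= 16 + 16 = 32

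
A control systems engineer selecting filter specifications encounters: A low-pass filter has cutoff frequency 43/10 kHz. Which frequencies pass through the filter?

A low-pass filter passes all frequencies below the cutoff frequency 43/10 kHz and attenuates higher frequencies.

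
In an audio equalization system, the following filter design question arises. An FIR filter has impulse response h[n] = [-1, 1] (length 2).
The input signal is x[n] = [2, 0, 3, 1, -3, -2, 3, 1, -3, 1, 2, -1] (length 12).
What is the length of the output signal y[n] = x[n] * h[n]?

For linear convolution, the output length is:
len(y) = len(x) + len(h) - 1 = 12 + 2 - 1 = 13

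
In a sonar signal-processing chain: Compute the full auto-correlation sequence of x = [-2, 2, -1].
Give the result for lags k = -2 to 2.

r_xx[k] = sum_m x[m]*x[m+k], indexed from 0, for k = -2 to 2:
  r_xx[-2] = x[2]*x[0] = 2
  r_xx[-1] = x[1]*x[0] + x[2]*x[1] = -6
  r_xx[0] = x[0]*x[0] + x[1]*x[1] + x[2]*x[2] = 9
  r_xx[1] = x[0]*x[1] + x[1]*x[2] = -6
  r_xx[2] = x[0]*x[2] = 2
r_xx = [2, -6, 9, -6, 2]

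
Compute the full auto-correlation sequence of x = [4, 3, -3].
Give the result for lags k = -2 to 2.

r_xx[k] = sum_m x[m]*x[m+k], indexed from 0, for k = -2 to 2:
  r_xx[-2] = x[2]*x[0] = -12
  r_xx[-1] = x[1]*x[0] + x[2]*x[1] = 3
  r_xx[0] = x[0]*x[0] + x[1]*x[1] + x[2]*x[2] = 34
  r_xx[1] = x[0]*x[1] + x[1]*x[2] = 3
  r_xx[2] = x[0]*x[2] = -12
r_xx = [-12, 3, 34, 3, -12]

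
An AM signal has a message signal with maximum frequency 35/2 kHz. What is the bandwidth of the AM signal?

In AM (double-sideband), the bandwidth is twice the message frequency.
BW = 2 * f_m = 2 * 35/2 kHz = 35 kHz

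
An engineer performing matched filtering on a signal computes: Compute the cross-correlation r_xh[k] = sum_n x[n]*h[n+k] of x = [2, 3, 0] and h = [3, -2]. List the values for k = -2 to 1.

Both sequences indexed from 0 and zero outside their support.
Lags with overlap: k = -2 to 1.
  r_xh[-2] = x[2]*h[0] = 0
  r_xh[-1] = x[1]*h[0] + x[2]*h[1] = 9
  r_xh[0] = x[0]*h[0] + x[1]*h[1] = 0
  r_xh[1] = x[0]*h[1] = -4
r_xh = [0, 9, 0, -4] (for k = -2, ..., 1)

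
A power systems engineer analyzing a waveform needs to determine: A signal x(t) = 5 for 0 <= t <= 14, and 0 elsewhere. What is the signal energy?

Energy = integral of |x(t)|^2 dt over the signal duration
= 5^2 * 14 = 25 * 14 = 350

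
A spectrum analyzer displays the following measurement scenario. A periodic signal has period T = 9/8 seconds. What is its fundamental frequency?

The fundamental frequency is the reciprocal of the period.
f = 1/T = 1/(9/8) = 8/9 Hz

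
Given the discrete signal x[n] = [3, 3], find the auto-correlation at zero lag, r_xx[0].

The auto-correlation at zero lag r_xx[0] equals the signal energy.
r_xx[0] = sum of x[n]^2 = 3^2 + 3^2
= 9 + 9 = 18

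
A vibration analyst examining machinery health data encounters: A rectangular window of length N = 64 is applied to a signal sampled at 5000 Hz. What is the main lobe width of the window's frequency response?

For a rectangular window of length N,
the main lobe width in frequency is 2*f_s/N.
= 2*5000/64 = 625/4 Hz
This determines the minimum frequency separation for resolving two sinusoids.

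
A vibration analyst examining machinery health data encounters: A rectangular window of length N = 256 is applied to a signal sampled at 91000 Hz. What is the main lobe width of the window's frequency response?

For a rectangular window of length N,
the main lobe width in frequency is 2*f_s/N.
= 2*91000/256 = 11375/16 Hz
This determines the minimum frequency separation for resolving two sinusoids.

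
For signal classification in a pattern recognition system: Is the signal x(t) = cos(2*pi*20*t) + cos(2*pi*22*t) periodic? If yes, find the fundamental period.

f1 = 20 Hz, f2 = 22 Hz
Period T1 = 1/20, T2 = 1/22
Ratio T1/T2 = 22/20, which is rational.
The signal is periodic with fundamental period T = 1/GCD(20,22) = 1/2 s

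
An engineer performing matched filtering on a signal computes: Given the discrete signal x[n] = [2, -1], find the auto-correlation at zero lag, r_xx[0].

The auto-correlation at zero lag r_xx[0] equals the signal energy.
r_xx[0] = sum of x[n]^2 = 2^2 + (-1)^2
= 4 + 1 = 5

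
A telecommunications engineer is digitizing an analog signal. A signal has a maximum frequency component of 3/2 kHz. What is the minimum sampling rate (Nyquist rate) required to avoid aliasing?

By the Nyquist-Shannon sampling theorem,
the minimum sampling rate (Nyquist rate) must be at least 2 * f_max.
Nyquist rate = 2 * 3/2 kHz = 3 kHz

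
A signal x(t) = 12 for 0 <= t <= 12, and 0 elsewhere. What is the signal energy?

Energy = integral of |x(t)|^2 dt over the signal duration
= 12^2 * 12 = 144 * 12 = 1728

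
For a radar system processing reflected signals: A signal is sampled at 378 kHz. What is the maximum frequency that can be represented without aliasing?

The maximum frequency that can be represented without aliasing
is the Nyquist frequency: f_max = f_s / 2 = 378 kHz / 2 = 189 kHz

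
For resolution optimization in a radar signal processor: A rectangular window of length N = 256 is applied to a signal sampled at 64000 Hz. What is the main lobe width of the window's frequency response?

For a rectangular window of length N,
the main lobe width in frequency is 2*f_s/N.
= 2*64000/256 = 500 Hz
This determines the minimum frequency separation for resolving two sinusoids.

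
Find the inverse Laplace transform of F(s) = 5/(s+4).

Standard pair: k/(s+a) <-> k*e^(-at)*u(t)
With k=5, a=4: f(t) = 5*e^(-4t)*u(t)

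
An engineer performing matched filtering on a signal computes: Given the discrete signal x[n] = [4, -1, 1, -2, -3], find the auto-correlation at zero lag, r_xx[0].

The auto-correlation at zero lag r_xx[0] equals the signal energy.
r_xx[0] = sum of x[n]^2 = 4^2 + (-1)^2 + 1^2 + (-2)^2 + (-3)^2
= 16 + 1 + 1 + 4 + 9 = 31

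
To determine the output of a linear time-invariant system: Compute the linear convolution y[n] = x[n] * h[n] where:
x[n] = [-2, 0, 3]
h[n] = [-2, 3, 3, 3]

y[n] = sum_k x[k]*h[n-k]. Output length = len(x) + len(h) - 1 = 3 + 4 - 1 = 6.
y[0] = -2*-2 = 4
y[1] = 0*-2 + -2*3 = -6
y[2] = 3*-2 + 0*3 + -2*3 = -12
y[3] = 3*3 + 0*3 + -2*3 = 3
y[4] = 3*3 + 0*3 = 9
y[5] = 3*3 = 9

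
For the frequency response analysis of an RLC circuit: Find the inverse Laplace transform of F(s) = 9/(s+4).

Standard pair: k/(s+a) <-> k*e^(-at)*u(t)
With k=9, a=4: f(t) = 9*e^(-4t)*u(t)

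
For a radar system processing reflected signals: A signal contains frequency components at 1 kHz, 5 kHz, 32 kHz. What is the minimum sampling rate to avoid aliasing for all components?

The highest frequency component is f_max = 32 kHz.
Nyquist rate = 2 * f_max = 2 * 32 kHz = 64 kHz.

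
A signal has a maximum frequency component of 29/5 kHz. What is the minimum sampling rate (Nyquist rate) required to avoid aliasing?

By the Nyquist-Shannon sampling theorem,
the minimum sampling rate (Nyquist rate) must be at least 2 * f_max.
Nyquist rate = 2 * 29/5 kHz = 58/5 kHz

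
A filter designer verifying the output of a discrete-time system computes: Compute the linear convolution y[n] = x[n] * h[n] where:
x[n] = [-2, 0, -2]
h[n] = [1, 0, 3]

y[n] = sum_k x[k]*h[n-k]. Output length = len(x) + len(h) - 1 = 3 + 3 - 1 = 5.
y[0] = -2*1 = -2
y[1] = 0*1 + -2*0 = 0
y[2] = -2*1 + 0*0 + -2*3 = -8
y[3] = -2*0 + 0*3 = 0
y[4] = -2*3 = -6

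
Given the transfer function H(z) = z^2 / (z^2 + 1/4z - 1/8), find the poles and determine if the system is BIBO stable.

Poles are roots of the denominator: z^2 + 1/4z - 1/8 = 0.
Quadratic formula: z = [-(1/4) +/- sqrt((1/4)^2 - 4*(-1/8))] / 2
Discriminant = 1/16 + 1/2 = 9/16; sqrt = 3/4.
z = (-1/4 +/- 3/4) / 2 => z = 1/4 or z = -1/2.
|p1| = 1/2, |p2| = 1/4.
For BIBO stability, all poles must lie inside the unit circle (|p| < 1).
System is STABLE since both |p| < 1.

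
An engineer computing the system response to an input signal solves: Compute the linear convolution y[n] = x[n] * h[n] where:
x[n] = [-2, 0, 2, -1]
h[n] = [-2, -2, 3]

y[n] = sum_k x[k]*h[n-k]. Output length = len(x) + len(h) - 1 = 4 + 3 - 1 = 6.
y[0] = -2*-2 = 4
y[1] = 0*-2 + -2*-2 = 4
y[2] = 2*-2 + 0*-2 + -2*3 = -10
y[3] = -1*-2 + 2*-2 + 0*3 = -2
y[4] = -1*-2 + 2*3 = 8
y[5] = -1*3 = -3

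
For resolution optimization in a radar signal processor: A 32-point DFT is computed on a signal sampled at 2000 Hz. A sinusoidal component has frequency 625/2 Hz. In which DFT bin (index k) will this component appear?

DFT frequency resolution = f_s/N = 2000/32 = 125/2 Hz
Bin index k = f_signal / resolution = 625/2 / 125/2 = 5
The signal frequency 625/2 Hz falls in DFT bin k = 5.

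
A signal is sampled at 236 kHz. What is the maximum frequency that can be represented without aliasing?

The maximum frequency that can be represented without aliasing
is the Nyquist frequency: f_max = f_s / 2 = 236 kHz / 2 = 118 kHz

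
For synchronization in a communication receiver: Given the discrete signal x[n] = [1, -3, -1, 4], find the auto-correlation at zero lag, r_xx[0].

The auto-correlation at zero lag r_xx[0] equals the signal energy.
r_xx[0] = sum of x[n]^2 = 1^2 + (-3)^2 + (-1)^2 + 4^2
= 1 + 9 + 1 + 16 = 27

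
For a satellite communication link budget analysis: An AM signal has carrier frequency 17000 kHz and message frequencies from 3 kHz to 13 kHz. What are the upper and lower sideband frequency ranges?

Upper sideband (USB) = fc + [fm_low, fm_high] = 17000 + [3, 13] = [17003, 17013] kHz
Lower sideband (LSB) = fc - [fm_high, fm_low] = 17000 - [13, 3] = [16987, 16997] kHz
Total occupied spectrum: 16987 kHz to 17013 kHz (plus carrier at 17000 kHz)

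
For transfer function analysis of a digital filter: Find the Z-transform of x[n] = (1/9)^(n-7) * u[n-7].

Time-shifting property: if X(z) = Z{x[n]}, then Z{x[n-d]} = z^(-d) * X(z)
X(z) = z/(z - 1/9) for x[n] = (1/9)^n * u[n]
Z{x[n-7]} = z^(-7) * z/(z - 1/9) = z^(-6)/(z - 1/9)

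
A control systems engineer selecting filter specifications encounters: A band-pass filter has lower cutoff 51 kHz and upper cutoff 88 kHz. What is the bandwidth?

Bandwidth = f_high - f_low
= 88 kHz - 51 kHz = 37 kHz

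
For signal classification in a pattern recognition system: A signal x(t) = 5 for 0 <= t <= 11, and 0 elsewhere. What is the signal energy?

Energy = integral of |x(t)|^2 dt over the signal duration
= 5^2 * 11 = 25 * 11 = 275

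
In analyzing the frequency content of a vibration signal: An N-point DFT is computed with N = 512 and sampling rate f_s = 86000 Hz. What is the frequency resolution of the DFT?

DFT frequency resolution = f_s / N
= 86000 / 512 = 5375/32 Hz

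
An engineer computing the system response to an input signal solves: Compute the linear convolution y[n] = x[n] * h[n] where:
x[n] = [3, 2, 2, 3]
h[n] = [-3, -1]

y[n] = sum_k x[k]*h[n-k]. Output length = len(x) + len(h) - 1 = 4 + 2 - 1 = 5.
y[0] = 3*-3 = -9
y[1] = 2*-3 + 3*-1 = -9
y[2] = 2*-3 + 2*-1 = -8
y[3] = 3*-3 + 2*-1 = -11
y[4] = 3*-1 = -3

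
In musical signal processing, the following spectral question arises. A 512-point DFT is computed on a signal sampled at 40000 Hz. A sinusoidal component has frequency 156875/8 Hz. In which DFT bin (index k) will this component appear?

DFT frequency resolution = f_s/N = 40000/512 = 625/8 Hz
Bin index k = f_signal / resolution = 156875/8 / 625/8 = 251
The signal frequency 156875/8 Hz falls in DFT bin k = 251.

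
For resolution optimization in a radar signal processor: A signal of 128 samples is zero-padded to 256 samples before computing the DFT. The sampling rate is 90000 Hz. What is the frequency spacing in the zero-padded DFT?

Original DFT: N = 128, resolution = f_s/N = 90000/128 = 5625/8 Hz
Zero-padded DFT: N = 256, resolution = f_s/N = 90000/256 = 5625/16 Hz
Zero-padding interpolates the spectrum (finer frequency grid)
but does NOT improve the true spectral resolution (ability to resolve close frequencies).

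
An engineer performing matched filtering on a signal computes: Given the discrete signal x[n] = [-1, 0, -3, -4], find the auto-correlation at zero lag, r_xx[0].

The auto-correlation at zero lag r_xx[0] equals the signal energy.
r_xx[0] = sum of x[n]^2 = (-1)^2 + 0^2 + (-3)^2 + (-4)^2
= 1 + 0 + 9 + 16 = 26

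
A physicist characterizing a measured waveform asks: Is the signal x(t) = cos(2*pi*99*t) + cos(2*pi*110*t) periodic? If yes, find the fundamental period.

f1 = 99 Hz, f2 = 110 Hz
Period T1 = 1/99, T2 = 1/110
Ratio T1/T2 = 110/99, which is rational.
The signal is periodic with fundamental period T = 1/GCD(99,110) = 1/11 s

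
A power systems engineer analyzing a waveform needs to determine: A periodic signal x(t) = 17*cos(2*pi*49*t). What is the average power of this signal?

Average power of A*cos(wt) is A^2/2.
P = 17^2 / 2 = 289/2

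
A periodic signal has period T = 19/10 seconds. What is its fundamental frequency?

The fundamental frequency is the reciprocal of the period.
f = 1/T = 1/(19/10) = 10/19 Hz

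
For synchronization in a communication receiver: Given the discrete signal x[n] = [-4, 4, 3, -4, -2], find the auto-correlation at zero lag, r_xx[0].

The auto-correlation at zero lag r_xx[0] equals the signal energy.
r_xx[0] = sum of x[n]^2 = (-4)^2 + 4^2 + 3^2 + (-4)^2 + (-2)^2
= 16 + 16 + 9 + 16 + 4 = 61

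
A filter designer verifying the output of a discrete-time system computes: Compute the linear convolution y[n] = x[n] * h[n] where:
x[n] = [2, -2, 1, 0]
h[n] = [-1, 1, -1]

y[n] = sum_k x[k]*h[n-k]. Output length = len(x) + len(h) - 1 = 4 + 3 - 1 = 6.
y[0] = 2*-1 = -2
y[1] = -2*-1 + 2*1 = 4
y[2] = 1*-1 + -2*1 + 2*-1 = -5
y[3] = 0*-1 + 1*1 + -2*-1 = 3
y[4] = 0*1 + 1*-1 = -1
y[5] = 0*-1 = 0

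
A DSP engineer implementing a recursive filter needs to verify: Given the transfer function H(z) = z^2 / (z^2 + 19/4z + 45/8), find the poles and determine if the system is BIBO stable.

Poles are roots of the denominator: z^2 + 19/4z + 45/8 = 0.
Quadratic formula: z = [-(19/4) +/- sqrt((19/4)^2 - 4*(45/8))] / 2
Discriminant = 361/16 - 45/2 = 1/16; sqrt = 1/4.
z = (-19/4 +/- 1/4) / 2 => z = -9/4 or z = -5/2.
|p1| = 5/2, |p2| = 9/4.
For BIBO stability, all poles must lie inside the unit circle (|p| < 1).
System is UNSTABLE since at least one |p| >= 1.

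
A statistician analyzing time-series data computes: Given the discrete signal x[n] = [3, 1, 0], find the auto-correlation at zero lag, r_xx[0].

The auto-correlation at zero lag r_xx[0] equals the signal energy.
r_xx[0] = sum of x[n]^2 = 3^2 + 1^2 + 0^2
= 9 + 1 + 0 = 10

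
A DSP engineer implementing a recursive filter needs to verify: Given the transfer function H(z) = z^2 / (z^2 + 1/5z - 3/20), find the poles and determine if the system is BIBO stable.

Poles are roots of the denominator: z^2 + 1/5z - 3/20 = 0.
Quadratic formula: z = [-(1/5) +/- sqrt((1/5)^2 - 4*(-3/20))] / 2
Discriminant = 1/25 + 3/5 = 16/25; sqrt = 4/5.
z = (-1/5 +/- 4/5) / 2 => z = 3/10 or z = -1/2.
|p1| = 3/10, |p2| = 1/2.
For BIBO stability, all poles must lie inside the unit circle (|p| < 1).
System is STABLE since both |p| < 1.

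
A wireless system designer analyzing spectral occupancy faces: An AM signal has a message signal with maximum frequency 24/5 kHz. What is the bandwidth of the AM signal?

In AM (double-sideband), the bandwidth is twice the message frequency.
BW = 2 * f_m = 2 * 24/5 kHz = 48/5 kHz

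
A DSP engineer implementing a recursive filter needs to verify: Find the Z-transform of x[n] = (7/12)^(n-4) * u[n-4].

Time-shifting property: if X(z) = Z{x[n]}, then Z{x[n-d]} = z^(-d) * X(z)
X(z) = z/(z - 7/12) for x[n] = (7/12)^n * u[n]
Z{x[n-4]} = z^(-4) * z/(z - 7/12) = z^(-3)/(z - 7/12)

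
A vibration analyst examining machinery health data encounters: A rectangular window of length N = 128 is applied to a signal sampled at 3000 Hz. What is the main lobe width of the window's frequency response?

For a rectangular window of length N,
the main lobe width in frequency is 2*f_s/N.
= 2*3000/128 = 375/8 Hz
This determines the minimum frequency separation for resolving two sinusoids.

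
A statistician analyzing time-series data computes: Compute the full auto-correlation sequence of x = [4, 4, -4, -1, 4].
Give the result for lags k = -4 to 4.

r_xx[k] = sum_m x[m]*x[m+k], indexed from 0, for k = -4 to 4:
  r_xx[-4] = x[4]*x[0] = 16
  r_xx[-3] = x[3]*x[0] + x[4]*x[1] = 12
  r_xx[-2] = x[2]*x[0] + x[3]*x[1] + x[4]*x[2] = -36
  r_xx[-1] = x[1]*x[0] + x[2]*x[1] + x[3]*x[2] + x[4]*x[3] = 0
  r_xx[0] = x[0]*x[0] + x[1]*x[1] + x[2]*x[2] + x[3]*x[3] + x[4]*x[4] = 65
  r_xx[1] = x[0]*x[1] + x[1]*x[2] + x[2]*x[3] + x[3]*x[4] = 0
  r_xx[2] = x[0]*x[2] + x[1]*x[3] + x[2]*x[4] = -36
  r_xx[3] = x[0]*x[3] + x[1]*x[4] = 12
  r_xx[4] = x[0]*x[4] = 16
r_xx = [16, 12, -36, 0, 65, 0, -36, 12, 16]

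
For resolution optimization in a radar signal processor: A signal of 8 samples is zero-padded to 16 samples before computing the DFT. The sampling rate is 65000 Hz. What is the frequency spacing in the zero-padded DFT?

Original DFT: N = 8, resolution = f_s/N = 65000/8 = 8125 Hz
Zero-padded DFT: N = 16, resolution = f_s/N = 65000/16 = 8125/2 Hz
Zero-padding interpolates the spectrum (finer frequency grid)
but does NOT improve the true spectral resolution (ability to resolve close frequencies).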